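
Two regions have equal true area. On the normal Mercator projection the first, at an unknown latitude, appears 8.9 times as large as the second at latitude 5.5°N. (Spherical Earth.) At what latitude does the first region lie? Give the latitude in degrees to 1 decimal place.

70.5°

On Mercator, (apparent₁)/(apparent₂) = sec²φ₁ / sec²φ₂ when true areas are equal.
cos²φ₂ / cos²φ₁ = 8.9  ⇒  cos φ₁ = cos 5.5° / √8.9 = 0.9954/2.983 = 0.3337.
φ₁ = arccos(0.3337) ≈ 70.5°.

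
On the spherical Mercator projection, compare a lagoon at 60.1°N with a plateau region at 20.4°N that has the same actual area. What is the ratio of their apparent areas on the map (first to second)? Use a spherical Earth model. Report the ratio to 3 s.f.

Mercator areal scale is sec²φ.
At 60.1°: sec²(60.1°) = 1/0.4985² = 4.024.
At 20.4°: sec²(20.4°) = 1/0.9373² = 1.138.
Ratio = 4.024/1.138 = cos²(20.4°)/cos²(60.1°) ≈ 3.54.

3.54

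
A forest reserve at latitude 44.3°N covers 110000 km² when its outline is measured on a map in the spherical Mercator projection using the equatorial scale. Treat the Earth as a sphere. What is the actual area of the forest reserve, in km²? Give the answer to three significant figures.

56300 km²

Mercator is conformal, so the point scale is isotropic: h = k = sec φ = 1/cos φ.
Areal scale = k² = sec²φ = 1/cos²(44.3°) = 1/0.7157² = 1.952.
True area = apparent / (areal scale) = 110000 / 1.952 ≈ 56300 km².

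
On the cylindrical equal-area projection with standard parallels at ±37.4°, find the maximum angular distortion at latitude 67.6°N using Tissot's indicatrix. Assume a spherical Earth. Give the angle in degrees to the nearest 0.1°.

77.5°

For cylindrical equal-area with standard parallel φ₀, h = cos φ / cos φ₀ and k = cos φ₀ / cos φ, so h·k = 1.
At 67.6°: h = 0.4797, k = 2.085; principal scales a = 2.085, b = 0.4797.
sin(ω/2) = (a − b)/(a + b) = 1.605/2.564 = 0.6259, so ω = 2 arcsin(0.6259) ≈ 77.5°.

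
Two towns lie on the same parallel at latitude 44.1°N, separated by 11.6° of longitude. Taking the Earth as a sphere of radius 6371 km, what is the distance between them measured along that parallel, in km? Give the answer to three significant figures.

926 km

Arc length along a parallel = R cos φ · Δλ (with Δλ in radians).
= 6371 × cos 44.1° × (11.6° × π/180) = 6371 × 0.7181 × 0.2025 ≈ 926 km.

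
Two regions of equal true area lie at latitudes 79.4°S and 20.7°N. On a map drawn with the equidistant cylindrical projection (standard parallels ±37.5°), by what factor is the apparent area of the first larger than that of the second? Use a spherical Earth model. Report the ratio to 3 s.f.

5.09

The equidistant cylindrical projection with φ₀ = 37.5° has h = 1 (meridians true) and k = cos φ₀ / cos φ along parallels.
Areal scale at 79.4°: h·k = 1.000 × 4.313 = 4.313.
Areal scale at 20.7°: h·k = 1.000 × 0.8481 = 0.8481.
Ratio = 4.313/0.8481 ≈ 5.09.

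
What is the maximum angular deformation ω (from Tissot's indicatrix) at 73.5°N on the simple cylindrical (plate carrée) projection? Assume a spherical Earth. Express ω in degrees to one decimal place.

67.8°

Plate carrée maps x = Rλ, y = Rφ. The meridian scale is h = 1 and the parallel scale is k = 1/cos φ = sec φ.
At 73.5°: h = 1.000, k = 3.521; principal scales a = 3.521, b = 1.000.
sin(ω/2) = (a − b)/(a + b) = 2.521/4.521 = 0.5576, so ω = 2 arcsin(0.5576) ≈ 67.8°.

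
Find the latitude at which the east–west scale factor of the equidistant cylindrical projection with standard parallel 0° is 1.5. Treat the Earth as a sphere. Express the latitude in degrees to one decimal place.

Plate carrée: h = 1, k = sec φ along parallels.
sec φ = 1.5  ⇒  cos φ = 0.6667  ⇒  φ ≈ 48.2°.

48.2°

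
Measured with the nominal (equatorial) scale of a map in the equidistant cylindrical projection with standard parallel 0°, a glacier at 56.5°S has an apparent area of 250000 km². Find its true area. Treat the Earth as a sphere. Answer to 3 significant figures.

138000 km²

In the plate carrée (x = Rλ, y = Rφ), meridians are true-scale (h = 1) and parallels are stretched by k = sec φ.
Areal scale = h·k = 1 × sec φ; at 56.5°, h = 1.000, k = 1.812, so h·k = 1.812.
True area = apparent / (areal scale) = 250000 / 1.812 ≈ 138000 km².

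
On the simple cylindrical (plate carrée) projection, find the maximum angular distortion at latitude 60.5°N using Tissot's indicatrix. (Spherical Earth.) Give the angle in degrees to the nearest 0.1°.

Plate carrée maps x = Rλ, y = Rφ. The meridian scale is h = 1 and the parallel scale is k = 1/cos φ = sec φ.
At 60.5°: h = 1.000, k = 2.031; principal scales a = 2.031, b = 1.000.
sin(ω/2) = (a − b)/(a + b) = 1.031/3.031 = 0.3401, so ω = 2 arcsin(0.3401) ≈ 39.8°.

39.8°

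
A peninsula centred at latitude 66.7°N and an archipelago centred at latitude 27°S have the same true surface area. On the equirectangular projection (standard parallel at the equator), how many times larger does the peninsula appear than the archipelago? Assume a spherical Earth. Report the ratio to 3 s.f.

Plate carrée maps x = Rλ, y = Rφ. The meridian scale is h = 1 and the parallel scale is k = 1/cos φ = sec φ.
Areal scale at 66.7°: h·k = 1.000 × 2.528 = 2.528.
Areal scale at 27°: h·k = 1.000 × 1.122 = 1.122.
Ratio = 2.528/1.122 ≈ 2.25.

2.25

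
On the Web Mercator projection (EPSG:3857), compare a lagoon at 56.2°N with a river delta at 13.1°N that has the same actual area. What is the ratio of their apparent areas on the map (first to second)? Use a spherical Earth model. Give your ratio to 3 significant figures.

On Mercator, area is exaggerated by sec²φ = 1/cos²φ.
At 56.2°: sec²(56.2°) = 1/0.5563² = 3.231.
At 13.1°: sec²(13.1°) = 1/0.9740² = 1.054.
Ratio = 3.231/1.054 = cos²(13.1°)/cos²(56.2°) ≈ 3.07.

3.07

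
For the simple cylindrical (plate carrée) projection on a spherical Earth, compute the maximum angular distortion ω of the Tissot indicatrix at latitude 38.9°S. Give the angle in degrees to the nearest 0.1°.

14.3°

Plate carrée maps x = Rλ, y = Rφ. The meridian scale is h = 1 and the parallel scale is k = 1/cos φ = sec φ.
At 38.9°: h = 1.000, k = 1.285; principal scales a = 1.285, b = 1.000.
sin(ω/2) = (a − b)/(a + b) = 0.2849/2.285 = 0.1247, so ω = 2 arcsin(0.1247) ≈ 14.3°.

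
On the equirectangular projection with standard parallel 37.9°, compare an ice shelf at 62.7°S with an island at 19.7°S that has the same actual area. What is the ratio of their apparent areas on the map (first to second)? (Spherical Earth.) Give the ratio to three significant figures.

2.05

The equidistant cylindrical projection with φ₀ = 37.9° has h = 1 (meridians true) and k = cos φ₀ / cos φ along parallels.
Areal scale at 62.7°: h·k = 1.000 × 1.720 = 1.720.
Areal scale at 19.7°: h·k = 1.000 × 0.8381 = 0.8381.
Ratio = 1.720/0.8381 ≈ 2.05.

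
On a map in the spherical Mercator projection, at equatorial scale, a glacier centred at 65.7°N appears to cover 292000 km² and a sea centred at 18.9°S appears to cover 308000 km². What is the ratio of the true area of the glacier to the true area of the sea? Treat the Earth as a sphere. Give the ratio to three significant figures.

Mercator's areal exaggeration is sec²φ; hence true area = (apparent area) · cos²φ.
True area of glacier: 292000 × cos²(65.7°) = 292000 × 0.1693 = 49450 km².
True area of sea: 308000 × cos²(18.9°) = 308000 × 0.8951 = 275700 km².
Ratio = 49450 / 275700 ≈ 0.179.

0.179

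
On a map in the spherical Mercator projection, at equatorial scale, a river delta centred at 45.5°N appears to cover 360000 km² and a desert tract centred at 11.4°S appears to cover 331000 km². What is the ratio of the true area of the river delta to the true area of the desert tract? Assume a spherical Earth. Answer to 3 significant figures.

0.556

Since Mercator area scale is 1/cos²φ, the true area equals the apparent area multiplied by cos²φ.
True area of river delta: 360000 × cos²(45.5°) = 360000 × 0.4913 = 176900 km².
True area of desert tract: 331000 × cos²(11.4°) = 331000 × 0.9609 = 318100 km².
Ratio = 176900 / 318100 ≈ 0.556.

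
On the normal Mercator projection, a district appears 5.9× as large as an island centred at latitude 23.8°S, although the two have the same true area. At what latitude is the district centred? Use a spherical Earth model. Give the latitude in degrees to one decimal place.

67.9°

For equal true areas on Mercator, apparent areas scale as sec²φ, so the ratio is cos²φ₂ / cos²φ₁.
cos²φ₂ / cos²φ₁ = 5.9  ⇒  cos φ₁ = cos 23.8° / √5.9 = 0.9150/2.429 = 0.3767.
φ₁ = arccos(0.3767) ≈ 67.9°.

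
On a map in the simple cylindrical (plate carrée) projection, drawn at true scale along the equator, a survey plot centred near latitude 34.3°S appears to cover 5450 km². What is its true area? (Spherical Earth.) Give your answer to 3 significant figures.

For the equirectangular projection with φ₀ = 0 (plate carrée), h = 1 along meridians and k = sec φ along parallels.
Areal scale = h·k = 1 × sec φ; at 34.3°, h = 1.000, k = 1.211, so h·k = 1.211.
True area = apparent / (areal scale) = 5450 / 1.211 ≈ 4500 km².

4500 km²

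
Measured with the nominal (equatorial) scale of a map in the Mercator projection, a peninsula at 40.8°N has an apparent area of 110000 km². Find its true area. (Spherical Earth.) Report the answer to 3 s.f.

For Mercator, h = k = sec φ (a conformal cylindrical projection has a single point scale, 1/cos φ).
Areal scale = k² = sec²φ = 1/cos²(40.8°) = 1/0.7570² = 1.745.
True area = apparent / (areal scale) = 110000 / 1.745 ≈ 63000 km².

63000 km²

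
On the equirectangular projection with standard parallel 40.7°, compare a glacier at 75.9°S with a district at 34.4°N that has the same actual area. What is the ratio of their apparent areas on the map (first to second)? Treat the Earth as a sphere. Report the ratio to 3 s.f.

In the equirectangular projection with standard parallel φ₀ = 40.7° (x = Rλ cos φ₀, y = Rφ), meridians are true-scale (h = 1) and the parallel scale is k = cos φ₀ / cos φ.
Areal scale at 75.9°: h·k = 1.000 × 3.112 = 3.112.
Areal scale at 34.4°: h·k = 1.000 × 0.9188 = 0.9188.
Ratio = 3.112/0.9188 ≈ 3.39.

3.39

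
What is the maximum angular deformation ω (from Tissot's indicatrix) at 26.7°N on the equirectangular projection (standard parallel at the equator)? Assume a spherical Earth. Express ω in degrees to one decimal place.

6.5°

For the equirectangular projection with φ₀ = 0 (plate carrée), h = 1 along meridians and k = sec φ along parallels.
At 26.7°: h = 1.000, k = 1.119; principal scales a = 1.119, b = 1.000.
sin(ω/2) = (a − b)/(a + b) = 0.1194/2.119 = 0.05632, so ω = 2 arcsin(0.05632) ≈ 6.5°.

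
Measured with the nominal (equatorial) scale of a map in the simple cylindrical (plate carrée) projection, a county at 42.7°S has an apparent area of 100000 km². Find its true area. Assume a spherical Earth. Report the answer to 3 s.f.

73500 km²

For the equirectangular projection with φ₀ = 0 (plate carrée), h = 1 along meridians and k = sec φ along parallels.
Areal scale = h·k = 1 × sec φ; at 42.7°, h = 1.000, k = 1.361, so h·k = 1.361.
True area = apparent / (areal scale) = 100000 / 1.361 ≈ 73500 km².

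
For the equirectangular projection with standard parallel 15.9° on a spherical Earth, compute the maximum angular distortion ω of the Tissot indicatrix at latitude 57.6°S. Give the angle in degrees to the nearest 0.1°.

33.0°

With standard parallel φ₀ = 15.9°, the equirectangular projection gives x = Rλ cos φ₀, y = Rφ, so h = 1 and k = cos 15.9° / cos φ.
At 57.6°: h = 1.000, k = 1.795; principal scales a = 1.795, b = 1.000.
sin(ω/2) = (a − b)/(a + b) = 0.7949/2.795 = 0.2844, so ω = 2 arcsin(0.2844) ≈ 33.0°.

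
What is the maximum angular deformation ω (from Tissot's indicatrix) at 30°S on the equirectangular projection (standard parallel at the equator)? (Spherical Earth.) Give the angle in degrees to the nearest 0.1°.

Plate carrée maps x = Rλ, y = Rφ. The meridian scale is h = 1 and the parallel scale is k = 1/cos φ = sec φ.
At 30°: h = 1.000, k = 1.155; principal scales a = 1.155, b = 1.000.
sin(ω/2) = (a − b)/(a + b) = 0.1547/2.155 = 0.07180, so ω = 2 arcsin(0.07180) ≈ 8.2°.

8.2°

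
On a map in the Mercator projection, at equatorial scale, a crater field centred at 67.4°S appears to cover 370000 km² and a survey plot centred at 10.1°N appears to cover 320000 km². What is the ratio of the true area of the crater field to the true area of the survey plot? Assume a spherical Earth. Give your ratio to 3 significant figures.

0.176

On Mercator the areal scale is sec²φ, so true area = apparent × cos²φ.
True area of crater field: 370000 × cos²(67.4°) = 370000 × 0.1477 = 54640 km².
True area of survey plot: 320000 × cos²(10.1°) = 320000 × 0.9692 = 310200 km².
Ratio = 54640 / 310200 ≈ 0.176.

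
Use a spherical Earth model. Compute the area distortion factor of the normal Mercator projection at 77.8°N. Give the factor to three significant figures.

22.4

For Mercator, h = k = sec φ (a conformal cylindrical projection has a single point scale, 1/cos φ).
Areal scale = k² = sec²φ = 1/cos²(77.8°) = 1/0.2113² = 22.39.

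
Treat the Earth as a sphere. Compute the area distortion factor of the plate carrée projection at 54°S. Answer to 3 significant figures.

For the equirectangular projection with φ₀ = 0 (plate carrée), h = 1 along meridians and k = sec φ along parallels.
Areal scale = h·k = 1 × sec φ; at 54°, h = 1.000, k = 1.701, so h·k = 1.701.

1.70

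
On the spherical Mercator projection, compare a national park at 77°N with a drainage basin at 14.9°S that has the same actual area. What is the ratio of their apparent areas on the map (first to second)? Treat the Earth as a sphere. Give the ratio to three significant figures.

18.5

Mercator is conformal with k = sec φ, so areal scale = k² = sec²φ.
At 77°: sec²(77°) = 1/0.2250² = 19.76.
At 14.9°: sec²(14.9°) = 1/0.9664² = 1.071.
Ratio = 19.76/1.071 = cos²(14.9°)/cos²(77°) ≈ 18.5.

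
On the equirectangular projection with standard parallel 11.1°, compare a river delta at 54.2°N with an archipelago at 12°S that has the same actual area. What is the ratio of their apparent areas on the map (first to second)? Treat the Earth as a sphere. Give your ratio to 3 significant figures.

1.67

The equidistant cylindrical projection with φ₀ = 11.1° has h = 1 (meridians true) and k = cos φ₀ / cos φ along parallels.
Areal scale at 54.2°: h·k = 1.000 × 1.678 = 1.678.
Areal scale at 12°: h·k = 1.000 × 1.003 = 1.003.
Ratio = 1.678/1.003 ≈ 1.67.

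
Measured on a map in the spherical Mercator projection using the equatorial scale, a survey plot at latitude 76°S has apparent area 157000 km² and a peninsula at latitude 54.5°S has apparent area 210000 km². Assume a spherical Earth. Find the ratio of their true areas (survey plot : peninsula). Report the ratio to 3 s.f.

On Mercator the areal scale is sec²φ, so true area = apparent × cos²φ.
True area of survey plot: 157000 × cos²(76°) = 157000 × 0.05853 = 9189 km².
True area of peninsula: 210000 × cos²(54.5°) = 210000 × 0.3372 = 70820 km².
Ratio = 9189 / 70820 ≈ 0.130.

0.130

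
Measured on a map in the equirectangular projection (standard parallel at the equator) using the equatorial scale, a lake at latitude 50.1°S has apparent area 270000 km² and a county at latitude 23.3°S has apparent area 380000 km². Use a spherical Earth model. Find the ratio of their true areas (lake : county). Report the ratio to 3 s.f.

0.496

On the plate carrée, areal scale = h·k = 1 × sec φ, so true area = apparent × cos φ.
True area of lake: 270000 × cos(50.1°) = 270000 × 0.6414 = 173200 km².
True area of county: 380000 × cos(23.3°) = 380000 × 0.9184 = 349000 km².
Ratio = 173200 / 349000 ≈ 0.496.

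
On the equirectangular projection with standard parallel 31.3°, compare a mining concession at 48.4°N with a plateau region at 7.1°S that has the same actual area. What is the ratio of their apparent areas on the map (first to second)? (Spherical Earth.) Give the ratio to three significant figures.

In the equirectangular projection with standard parallel φ₀ = 31.3° (x = Rλ cos φ₀, y = Rφ), meridians are true-scale (h = 1) and the parallel scale is k = cos φ₀ / cos φ.
Areal scale at 48.4°: h·k = 1.000 × 1.287 = 1.287.
Areal scale at 7.1°: h·k = 1.000 × 0.8611 = 0.8611.
Ratio = 1.287/0.8611 ≈ 1.49.

1.49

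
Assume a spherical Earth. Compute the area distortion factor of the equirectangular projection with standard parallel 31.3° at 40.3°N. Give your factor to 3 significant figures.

In the equirectangular projection with standard parallel φ₀ = 31.3° (x = Rλ cos φ₀, y = Rφ), meridians are true-scale (h = 1) and the parallel scale is k = cos φ₀ / cos φ.
Areal scale = h·k = 1 × cos φ₀ / cos φ; at 40.3°, h = 1.000, k = 1.120, so h·k = 1.120.

1.12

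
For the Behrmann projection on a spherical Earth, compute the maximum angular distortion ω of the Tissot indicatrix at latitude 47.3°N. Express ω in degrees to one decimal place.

27.7°

The Behrmann projection is cylindrical equal-area with φ₀ = 30°. For cylindrical equal-area with standard parallel φ₀, h = cos φ / cos φ₀ and k = cos φ₀ / cos φ, so h·k = 1.
At 47.3°: h = 0.7831, k = 1.277; principal scales a = 1.277, b = 0.7831.
sin(ω/2) = (a − b)/(a + b) = 0.4940/2.060 = 0.2398, so ω = 2 arcsin(0.2398) ≈ 27.7°.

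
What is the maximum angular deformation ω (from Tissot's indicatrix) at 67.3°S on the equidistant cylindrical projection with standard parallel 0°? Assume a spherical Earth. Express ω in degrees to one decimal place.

In the plate carrée (x = Rλ, y = Rφ), meridians are true-scale (h = 1) and parallels are stretched by k = sec φ.
At 67.3°: h = 1.000, k = 2.591; principal scales a = 2.591, b = 1.000.
sin(ω/2) = (a − b)/(a + b) = 1.591/3.591 = 0.4431, so ω = 2 arcsin(0.4431) ≈ 52.6°.

52.6°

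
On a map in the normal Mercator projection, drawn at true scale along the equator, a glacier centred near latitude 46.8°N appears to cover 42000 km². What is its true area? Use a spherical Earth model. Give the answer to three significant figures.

The Mercator projection is conformal; its linear scale factor is the same in every direction and equals sec φ = 1/cos φ.
Areal scale = k² = sec²φ = 1/cos²(46.8°) = 1/0.6845² = 2.134.
True area = apparent / (areal scale) = 42000 / 2.134 ≈ 19700 km².

19700 km²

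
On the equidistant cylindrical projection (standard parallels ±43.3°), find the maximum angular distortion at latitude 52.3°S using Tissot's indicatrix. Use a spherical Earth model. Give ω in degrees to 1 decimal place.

With standard parallel φ₀ = 43.3°, the equirectangular projection gives x = Rλ cos φ₀, y = Rφ, so h = 1 and k = cos 43.3° / cos φ.
At 52.3°: h = 1.000, k = 1.190; principal scales a = 1.190, b = 1.000.
sin(ω/2) = (a − b)/(a + b) = 0.1901/2.190 = 0.08680, so ω = 2 arcsin(0.08680) ≈ 10.0°.

10.0°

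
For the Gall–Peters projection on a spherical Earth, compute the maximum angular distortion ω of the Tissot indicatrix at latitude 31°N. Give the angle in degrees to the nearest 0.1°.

The Gall–Peters projection is cylindrical equal-area with φ₀ = 45°. A cylindrical equal-area projection with standard parallel φ₀ has meridian scale h = cos φ / cos φ₀ and parallel scale k = cos φ₀ / cos φ (so areas are preserved, h·k = 1).
At 31°: h = 1.212, k = 0.8249; principal scales a = 1.212, b = 0.8249.
sin(ω/2) = (a − b)/(a + b) = 0.3873/2.037 = 0.1901, so ω = 2 arcsin(0.1901) ≈ 21.9°.

21.9°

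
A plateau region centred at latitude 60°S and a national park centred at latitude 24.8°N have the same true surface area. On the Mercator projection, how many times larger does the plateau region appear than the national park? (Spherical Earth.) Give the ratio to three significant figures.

Mercator areal scale is sec²φ.
At 60°: sec²(60°) = 1/0.5000² = 4.000.
At 24.8°: sec²(24.8°) = 1/0.9078² = 1.214.
Ratio = 4.000/1.214 = cos²(24.8°)/cos²(60°) ≈ 3.30.

3.30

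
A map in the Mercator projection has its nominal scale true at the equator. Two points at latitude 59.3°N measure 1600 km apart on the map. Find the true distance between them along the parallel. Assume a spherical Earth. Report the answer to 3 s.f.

817 km

Mercator is conformal, so the point scale is isotropic: h = k = sec φ = 1/cos φ.
Along the parallel at 59.3°, map distances are exaggerated by k = sec 59.3° = 1.959.
True distance = 1600 / 1.959 = 1600 × cos 59.3° ≈ 817 km.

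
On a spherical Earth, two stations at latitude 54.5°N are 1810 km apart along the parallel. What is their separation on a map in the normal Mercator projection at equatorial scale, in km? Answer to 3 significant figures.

3120 km

Mercator is conformal, so the point scale is isotropic: h = k = sec φ = 1/cos φ.
Along the parallel, k = sec 54.5° = 1/0.5807 = 1.722.
Map distance = 1810 × 1.722 ≈ 3120 km.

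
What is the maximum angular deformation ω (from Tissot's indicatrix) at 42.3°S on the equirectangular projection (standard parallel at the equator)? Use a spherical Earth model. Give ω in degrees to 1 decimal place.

For the equirectangular projection with φ₀ = 0 (plate carrée), h = 1 along meridians and k = sec φ along parallels.
At 42.3°: h = 1.000, k = 1.352; principal scales a = 1.352, b = 1.000.
sin(ω/2) = (a − b)/(a + b) = 0.3520/2.352 = 0.1497, so ω = 2 arcsin(0.1497) ≈ 17.2°.

17.2°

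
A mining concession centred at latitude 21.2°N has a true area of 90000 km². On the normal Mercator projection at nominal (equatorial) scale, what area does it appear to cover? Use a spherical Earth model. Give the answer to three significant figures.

The Mercator projection is conformal; its linear scale factor is the same in every direction and equals sec φ = 1/cos φ.
Areal scale = k² = sec²φ = 1/cos²(21.2°) = 1/0.9323² = 1.150.
Apparent area = 90000 × 1.150 ≈ 104000 km².

104000 km²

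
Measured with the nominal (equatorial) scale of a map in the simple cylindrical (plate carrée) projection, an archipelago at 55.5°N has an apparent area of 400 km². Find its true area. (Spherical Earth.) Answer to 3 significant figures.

Plate carrée maps x = Rλ, y = Rφ. The meridian scale is h = 1 and the parallel scale is k = 1/cos φ = sec φ.
Areal scale = h·k = 1 × sec φ; at 55.5°, h = 1.000, k = 1.766, so h·k = 1.766.
True area = apparent / (areal scale) = 400 / 1.766 ≈ 227 km².

227 km²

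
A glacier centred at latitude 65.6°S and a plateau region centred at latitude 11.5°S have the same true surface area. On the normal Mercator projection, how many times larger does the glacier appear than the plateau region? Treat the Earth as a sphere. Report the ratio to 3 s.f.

5.63

On Mercator, area is exaggerated by sec²φ = 1/cos²φ.
At 65.6°: sec²(65.6°) = 1/0.4131² = 5.860.
At 11.5°: sec²(11.5°) = 1/0.9799² = 1.041.
Ratio = 5.860/1.041 = cos²(11.5°)/cos²(65.6°) ≈ 5.63.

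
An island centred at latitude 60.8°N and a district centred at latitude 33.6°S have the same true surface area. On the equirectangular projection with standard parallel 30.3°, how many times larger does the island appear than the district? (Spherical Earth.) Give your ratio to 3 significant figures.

1.71

With standard parallel φ₀ = 30.3°, the equirectangular projection gives x = Rλ cos φ₀, y = Rφ, so h = 1 and k = cos 30.3° / cos φ.
Areal scale at 60.8°: h·k = 1.000 × 1.770 = 1.770.
Areal scale at 33.6°: h·k = 1.000 × 1.037 = 1.037.
Ratio = 1.770/1.037 ≈ 1.71.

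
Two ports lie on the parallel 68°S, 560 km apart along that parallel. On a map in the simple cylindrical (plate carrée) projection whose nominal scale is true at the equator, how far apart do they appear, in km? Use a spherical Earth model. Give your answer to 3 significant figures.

For the equirectangular projection with φ₀ = 0 (plate carrée), h = 1 along meridians and k = sec φ along parallels.
Along the parallel, k = sec 68° = 1/0.3746 = 2.669.
Map distance = 560 × 2.669 ≈ 1490 km.

1490 km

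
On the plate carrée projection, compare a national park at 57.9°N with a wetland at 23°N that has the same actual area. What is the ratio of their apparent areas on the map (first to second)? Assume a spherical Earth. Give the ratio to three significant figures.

1.73

In the plate carrée (x = Rλ, y = Rφ), meridians are true-scale (h = 1) and parallels are stretched by k = sec φ.
Areal scale at 57.9°: h·k = 1.000 × 1.882 = 1.882.
Areal scale at 23°: h·k = 1.000 × 1.086 = 1.086.
Ratio = 1.882/1.086 ≈ 1.73.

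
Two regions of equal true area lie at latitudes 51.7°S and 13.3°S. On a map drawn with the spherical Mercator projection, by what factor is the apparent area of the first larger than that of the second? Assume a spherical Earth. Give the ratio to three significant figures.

2.47

Mercator is conformal with k = sec φ, so areal scale = k² = sec²φ.
At 51.7°: sec²(51.7°) = 1/0.6198² = 2.603.
At 13.3°: sec²(13.3°) = 1/0.9732² = 1.056.
Ratio = 2.603/1.056 = cos²(13.3°)/cos²(51.7°) ≈ 2.47.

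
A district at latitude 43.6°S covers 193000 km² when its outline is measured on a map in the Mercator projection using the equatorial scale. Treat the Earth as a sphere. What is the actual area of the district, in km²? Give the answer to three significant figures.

For Mercator, h = k = sec φ (a conformal cylindrical projection has a single point scale, 1/cos φ).
Areal scale = k² = sec²φ = 1/cos²(43.6°) = 1/0.7242² = 1.907.
True area = apparent / (areal scale) = 193000 / 1.907 ≈ 101000 km².

101000 km²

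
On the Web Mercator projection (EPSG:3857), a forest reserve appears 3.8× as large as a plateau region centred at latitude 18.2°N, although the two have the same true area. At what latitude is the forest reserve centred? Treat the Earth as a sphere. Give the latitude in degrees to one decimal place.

60.8°

On Mercator, (apparent₁)/(apparent₂) = sec²φ₁ / sec²φ₂ when true areas are equal.
cos²φ₂ / cos²φ₁ = 3.8  ⇒  cos φ₁ = cos 18.2° / √3.8 = 0.9500/1.949 = 0.4873.
φ₁ = arccos(0.4873) ≈ 60.8°.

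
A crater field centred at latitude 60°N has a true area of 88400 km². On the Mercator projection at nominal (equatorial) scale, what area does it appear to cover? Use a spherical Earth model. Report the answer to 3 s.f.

354000 km²

For Mercator, h = k = sec φ (a conformal cylindrical projection has a single point scale, 1/cos φ).
Areal scale = k² = sec²φ = 1/cos²(60°) = 1/0.5000² = 4.000.
Apparent area = 88400 × 4.000 ≈ 354000 km².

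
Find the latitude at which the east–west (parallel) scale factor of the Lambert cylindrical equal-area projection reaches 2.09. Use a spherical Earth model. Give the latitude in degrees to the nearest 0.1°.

The Lambert cylindrical equal-area projection is the cylindrical equal-area projection with its standard parallel at the equator (φ₀ = 0). For cylindrical equal-area with standard parallel φ₀, h = cos φ / cos φ₀ and k = cos φ₀ / cos φ, so h·k = 1.
k = cos φ₀ / cos φ = 2.09  ⇒  cos φ = cos 0° / 2.09 = 0.4785.
φ = arccos(0.4785) ≈ 61.4°.

61.4°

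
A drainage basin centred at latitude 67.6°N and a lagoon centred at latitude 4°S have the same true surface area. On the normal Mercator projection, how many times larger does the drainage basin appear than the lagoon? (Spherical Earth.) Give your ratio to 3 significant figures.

6.85

Mercator areal scale is sec²φ.
At 67.6°: sec²(67.6°) = 1/0.3811² = 6.886.
At 4°: sec²(4°) = 1/0.9976² = 1.005.
Ratio = 6.886/1.005 = cos²(4°)/cos²(67.6°) ≈ 6.85.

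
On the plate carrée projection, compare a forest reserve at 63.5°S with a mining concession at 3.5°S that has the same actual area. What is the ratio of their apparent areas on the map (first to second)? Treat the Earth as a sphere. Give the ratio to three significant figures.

2.24

For the equirectangular projection with φ₀ = 0 (plate carrée), h = 1 along meridians and k = sec φ along parallels.
Areal scale at 63.5°: h·k = 1.000 × 2.241 = 2.241.
Areal scale at 3.5°: h·k = 1.000 × 1.002 = 1.002.
Ratio = 2.241/1.002 ≈ 2.24.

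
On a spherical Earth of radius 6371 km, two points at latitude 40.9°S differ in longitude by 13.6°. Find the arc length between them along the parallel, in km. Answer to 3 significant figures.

Arc length along a parallel = R cos φ · Δλ (with Δλ in radians).
= 6371 × cos 40.9° × (13.6° × π/180) = 6371 × 0.7559 × 0.2374 ≈ 1140 km.

1140 km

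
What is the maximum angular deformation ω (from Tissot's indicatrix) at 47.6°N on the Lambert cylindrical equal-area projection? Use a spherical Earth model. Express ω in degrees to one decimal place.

The Lambert cylindrical equal-area projection is the cylindrical equal-area projection with its standard parallel at the equator (φ₀ = 0). A cylindrical equal-area projection with standard parallel φ₀ has meridian scale h = cos φ / cos φ₀ and parallel scale k = cos φ₀ / cos φ (so areas are preserved, h·k = 1).
At 47.6°: h = 0.6743, k = 1.483; principal scales a = 1.483, b = 0.6743.
sin(ω/2) = (a − b)/(a + b) = 0.8087/2.157 = 0.3749, so ω = 2 arcsin(0.3749) ≈ 44.0°.

44.0°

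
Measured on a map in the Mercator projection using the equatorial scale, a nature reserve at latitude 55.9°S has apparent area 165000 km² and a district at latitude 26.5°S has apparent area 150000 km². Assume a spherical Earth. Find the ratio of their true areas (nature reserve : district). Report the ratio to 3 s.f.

Since Mercator area scale is 1/cos²φ, the true area equals the apparent area multiplied by cos²φ.
True area of nature reserve: 165000 × cos²(55.9°) = 165000 × 0.3143 = 51860 km².
True area of district: 150000 × cos²(26.5°) = 150000 × 0.8009 = 120100 km².
Ratio = 51860 / 120100 ≈ 0.432.

0.432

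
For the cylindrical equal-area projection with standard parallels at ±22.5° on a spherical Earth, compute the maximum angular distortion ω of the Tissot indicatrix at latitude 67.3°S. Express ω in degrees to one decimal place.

Cylindrical equal-area (φ₀ = 22.5°): h = cos φ / cos 22.5° along meridians, k = cos 22.5° / cos φ along parallels; h·k = 1.
At 67.3°: h = 0.4177, k = 2.394; principal scales a = 2.394, b = 0.4177.
sin(ω/2) = (a − b)/(a + b) = 1.976/2.812 = 0.7029, so ω = 2 arcsin(0.7029) ≈ 89.3°.

89.3°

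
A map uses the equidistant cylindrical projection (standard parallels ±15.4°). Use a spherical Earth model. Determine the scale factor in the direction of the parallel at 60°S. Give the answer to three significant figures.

In the equirectangular projection with standard parallel φ₀ = 15.4° (x = Rλ cos φ₀, y = Rφ), meridians are true-scale (h = 1) and the parallel scale is k = cos φ₀ / cos φ.
k = cos 15.4° / cos 60° = 0.9641/0.5000 = 1.928.

1.93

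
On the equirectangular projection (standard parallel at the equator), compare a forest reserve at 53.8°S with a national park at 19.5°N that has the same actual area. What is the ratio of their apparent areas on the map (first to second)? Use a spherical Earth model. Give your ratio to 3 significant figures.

For the equirectangular projection with φ₀ = 0 (plate carrée), h = 1 along meridians and k = sec φ along parallels.
Areal scale at 53.8°: h·k = 1.000 × 1.693 = 1.693.
Areal scale at 19.5°: h·k = 1.000 × 1.061 = 1.061.
Ratio = 1.693/1.061 ≈ 1.60.

1.60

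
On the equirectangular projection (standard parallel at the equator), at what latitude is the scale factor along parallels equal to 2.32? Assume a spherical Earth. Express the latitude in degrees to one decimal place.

Plate carrée: h = 1, k = sec φ along parallels.
sec φ = 2.32  ⇒  cos φ = 0.4310  ⇒  φ ≈ 64.5°.

64.5°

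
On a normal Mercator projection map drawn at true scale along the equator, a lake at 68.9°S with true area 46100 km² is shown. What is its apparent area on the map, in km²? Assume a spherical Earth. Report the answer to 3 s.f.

The Mercator projection is conformal; its linear scale factor is the same in every direction and equals sec φ = 1/cos φ.
Areal scale = k² = sec²φ = 1/cos²(68.9°) = 1/0.3600² = 7.716.
Apparent area = 46100 × 7.716 ≈ 356000 km².

356000 km²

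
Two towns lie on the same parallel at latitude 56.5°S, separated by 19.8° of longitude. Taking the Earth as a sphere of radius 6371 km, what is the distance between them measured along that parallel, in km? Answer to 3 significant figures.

1220 km

Arc length along a parallel = R cos φ · Δλ (with Δλ in radians).
= 6371 × cos 56.5° × (19.8° × π/180) = 6371 × 0.5519 × 0.3456 ≈ 1220 km.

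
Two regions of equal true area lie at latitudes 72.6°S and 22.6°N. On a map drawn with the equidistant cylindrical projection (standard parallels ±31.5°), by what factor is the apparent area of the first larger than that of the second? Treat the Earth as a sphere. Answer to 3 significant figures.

3.09

In the equirectangular projection with standard parallel φ₀ = 31.5° (x = Rλ cos φ₀, y = Rφ), meridians are true-scale (h = 1) and the parallel scale is k = cos φ₀ / cos φ.
Areal scale at 72.6°: h·k = 1.000 × 2.851 = 2.851.
Areal scale at 22.6°: h·k = 1.000 × 0.9236 = 0.9236.
Ratio = 2.851/0.9236 ≈ 3.09.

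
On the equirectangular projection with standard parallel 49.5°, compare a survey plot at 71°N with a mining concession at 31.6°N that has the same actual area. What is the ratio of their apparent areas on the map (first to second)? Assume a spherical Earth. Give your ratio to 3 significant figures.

The equidistant cylindrical projection with φ₀ = 49.5° has h = 1 (meridians true) and k = cos φ₀ / cos φ along parallels.
Areal scale at 71°: h·k = 1.000 × 1.995 = 1.995.
Areal scale at 31.6°: h·k = 1.000 × 0.7625 = 0.7625.
Ratio = 1.995/0.7625 ≈ 2.62.

2.62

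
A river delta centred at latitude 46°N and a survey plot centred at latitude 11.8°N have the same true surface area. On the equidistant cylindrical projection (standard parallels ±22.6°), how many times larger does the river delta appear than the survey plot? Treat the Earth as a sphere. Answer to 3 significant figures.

With standard parallel φ₀ = 22.6°, the equirectangular projection gives x = Rλ cos φ₀, y = Rφ, so h = 1 and k = cos 22.6° / cos φ.
Areal scale at 46°: h·k = 1.000 × 1.329 = 1.329.
Areal scale at 11.8°: h·k = 1.000 × 0.9431 = 0.9431.
Ratio = 1.329/0.9431 ≈ 1.41.

1.41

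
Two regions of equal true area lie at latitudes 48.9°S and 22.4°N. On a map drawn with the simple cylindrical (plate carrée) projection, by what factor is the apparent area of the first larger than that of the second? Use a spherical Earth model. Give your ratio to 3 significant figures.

1.41

In the plate carrée (x = Rλ, y = Rφ), meridians are true-scale (h = 1) and parallels are stretched by k = sec φ.
Areal scale at 48.9°: h·k = 1.000 × 1.521 = 1.521.
Areal scale at 22.4°: h·k = 1.000 × 1.082 = 1.082.
Ratio = 1.521/1.082 ≈ 1.41.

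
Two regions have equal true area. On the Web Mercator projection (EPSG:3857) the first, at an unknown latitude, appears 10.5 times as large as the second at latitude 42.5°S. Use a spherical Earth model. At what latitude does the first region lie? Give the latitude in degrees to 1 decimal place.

On Mercator, (apparent₁)/(apparent₂) = sec²φ₁ / sec²φ₂ when true areas are equal.
cos²φ₂ / cos²φ₁ = 10.5  ⇒  cos φ₁ = cos 42.5° / √10.5 = 0.7373/3.240 = 0.2275.
φ₁ = arccos(0.2275) ≈ 76.8°.

76.8°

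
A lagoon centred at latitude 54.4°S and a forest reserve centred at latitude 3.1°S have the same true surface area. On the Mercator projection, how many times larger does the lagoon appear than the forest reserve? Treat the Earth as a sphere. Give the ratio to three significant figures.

2.94

Mercator is conformal with k = sec φ, so areal scale = k² = sec²φ.
At 54.4°: sec²(54.4°) = 1/0.5821² = 2.951.
At 3.1°: sec²(3.1°) = 1/0.9985² = 1.003.
Ratio = 2.951/1.003 = cos²(3.1°)/cos²(54.4°) ≈ 2.94.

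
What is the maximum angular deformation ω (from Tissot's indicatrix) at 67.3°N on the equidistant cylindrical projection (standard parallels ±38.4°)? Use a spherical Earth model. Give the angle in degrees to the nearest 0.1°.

39.8°

In the equirectangular projection with standard parallel φ₀ = 38.4° (x = Rλ cos φ₀, y = Rφ), meridians are true-scale (h = 1) and the parallel scale is k = cos φ₀ / cos φ.
At 67.3°: h = 1.000, k = 2.031; principal scales a = 2.031, b = 1.000.
sin(ω/2) = (a − b)/(a + b) = 1.031/3.031 = 0.3401, so ω = 2 arcsin(0.3401) ≈ 39.8°.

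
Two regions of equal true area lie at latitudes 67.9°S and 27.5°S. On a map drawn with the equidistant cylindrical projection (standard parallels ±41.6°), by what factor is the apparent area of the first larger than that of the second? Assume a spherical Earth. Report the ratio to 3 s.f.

2.36

The equidistant cylindrical projection with φ₀ = 41.6° has h = 1 (meridians true) and k = cos φ₀ / cos φ along parallels.
Areal scale at 67.9°: h·k = 1.000 × 1.988 = 1.988.
Areal scale at 27.5°: h·k = 1.000 × 0.8431 = 0.8431.
Ratio = 1.988/0.8431 ≈ 2.36.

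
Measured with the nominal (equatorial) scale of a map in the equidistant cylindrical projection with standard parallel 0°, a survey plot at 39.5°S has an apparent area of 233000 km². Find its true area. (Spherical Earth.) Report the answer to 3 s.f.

180000 km²

Plate carrée maps x = Rλ, y = Rφ. The meridian scale is h = 1 and the parallel scale is k = 1/cos φ = sec φ.
Areal scale = h·k = 1 × sec φ; at 39.5°, h = 1.000, k = 1.296, so h·k = 1.296.
True area = apparent / (areal scale) = 233000 / 1.296 ≈ 180000 km².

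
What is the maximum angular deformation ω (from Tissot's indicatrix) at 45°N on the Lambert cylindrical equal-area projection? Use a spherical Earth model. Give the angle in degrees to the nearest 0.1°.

38.9°

The Lambert cylindrical equal-area projection is the cylindrical equal-area projection with its standard parallel at the equator (φ₀ = 0). Cylindrical equal-area (φ₀ = 0°): h = cos φ / cos 0° along meridians, k = cos 0° / cos φ along parallels; h·k = 1.
At 45°: h = 0.7071, k = 1.414; principal scales a = 1.414, b = 0.7071.
sin(ω/2) = (a − b)/(a + b) = 0.7071/2.121 = 0.3333, so ω = 2 arcsin(0.3333) ≈ 38.9°.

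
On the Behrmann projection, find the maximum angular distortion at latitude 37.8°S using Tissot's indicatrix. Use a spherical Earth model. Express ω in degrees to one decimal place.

10.5°

Behrmann is a cylindrical equal-area projection with standard parallels at ±30°. For cylindrical equal-area with standard parallel φ₀, h = cos φ / cos φ₀ and k = cos φ₀ / cos φ, so h·k = 1.
At 37.8°: h = 0.9124, k = 1.096; principal scales a = 1.096, b = 0.9124.
sin(ω/2) = (a − b)/(a + b) = 0.1836/2.008 = 0.09143, so ω = 2 arcsin(0.09143) ≈ 10.5°.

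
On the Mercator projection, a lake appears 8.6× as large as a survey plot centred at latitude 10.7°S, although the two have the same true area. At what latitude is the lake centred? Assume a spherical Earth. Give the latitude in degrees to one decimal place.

Mercator areal scale is sec²φ, so apparent-area ratio = sec²φ₁ / sec²φ₂ = cos²φ₂ / cos²φ₁.
cos²φ₂ / cos²φ₁ = 8.6  ⇒  cos φ₁ = cos 10.7° / √8.6 = 0.9826/2.933 = 0.3351.
φ₁ = arccos(0.3351) ≈ 70.4°.

70.4°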